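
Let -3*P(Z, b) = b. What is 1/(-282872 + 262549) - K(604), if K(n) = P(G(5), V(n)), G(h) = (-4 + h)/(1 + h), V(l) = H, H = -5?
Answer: -101618/60969 ≈ -1.6667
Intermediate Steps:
V(l) = -5
G(h) = (-4 + h)/(1 + h)
P(Z, b) = -b/3
K(n) = 5/3 (K(n) = -1/3*(-5) = 5/3)
1/(-282872 + 262549) - K(604) = 1/(-282872 + 262549) - 1*5/3 = 1/(-20323) - 5/3 = -1/20323 - 5/3 = -101618/60969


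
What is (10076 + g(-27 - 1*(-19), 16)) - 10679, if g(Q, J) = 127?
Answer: -476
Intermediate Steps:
(10076 + g(-27 - 1*(-19), 16)) - 10679 = (10076 + 127) - 10679 = 10203 - 10679 = -476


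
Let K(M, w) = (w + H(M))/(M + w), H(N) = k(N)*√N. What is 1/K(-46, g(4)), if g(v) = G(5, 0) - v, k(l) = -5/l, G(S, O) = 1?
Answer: 6762/439 + 245*I*√46/439 ≈ 15.403 + 3.7851*I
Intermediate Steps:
g(v) = 1 - v
H(N) = -5/√N (H(N) = (-5/N)*√N = -5/√N)
K(M, w) = (w - 5/√M)/(M + w)
1/K(-46, g(4)) = 1/((-5 + (1 - 1*4)*√(-46))/(√(-46)*(-46 + (1 - 1*4)))) = 1/((-I*√46/46)*(-5 + (1 - 4)*(I*√46))/(-46 + (1 - 4))) = 1/((-I*√46/46)*(-5 - 3*I*√46)/(-46 - 3)) = 1/(-I*√46/46*(-5 - 3*I*√46)/(-49)) = 1/(-I*√46/46*(-1/49)*(-5 - 3*I*√46)) = 1/(I*√46*(-5 - 3*I*√46)/2254) = -49*I*√46/(-5 - 3*I*√46)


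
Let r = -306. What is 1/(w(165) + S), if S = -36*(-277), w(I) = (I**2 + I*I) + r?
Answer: 1/64116 ≈ 1.5597e-5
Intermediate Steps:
w(I) = -306 + 2*I**2 (w(I) = (I**2 + I*I) - 306 = (I**2 + I**2) - 306 = 2*I**2 - 306 = -306 + 2*I**2)
S = 9972
1/(w(165) + S) = 1/((-306 + 2*165**2) + 9972) = 1/((-306 + 2*27225) + 9972) = 1/((-306 + 54450) + 9972) = 1/(54144 + 9972) = 1/64116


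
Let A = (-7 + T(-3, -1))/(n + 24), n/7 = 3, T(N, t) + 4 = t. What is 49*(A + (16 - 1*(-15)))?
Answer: 22589/15 ≈ 1505.9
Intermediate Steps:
T(N, t) = -4 + t
n = 21 (n = 7*3 = 21)
A = -4/15 (A = (-7 + (-4 - 1))/(21 + 24) = (-7 - 5)/45 = -12*1/45 = -4/15 ≈ -0.26667)
49*(A + (16 - 1*(-15))) = 49*(-4/15 + (16 - 1*(-15))) = 49*(-4/15 + (16 + 15)) = 49*(-4/15 + 31) = 49*(461/15) = 22589/15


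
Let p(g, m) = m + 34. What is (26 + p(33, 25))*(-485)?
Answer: -41225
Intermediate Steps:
p(g, m) = 34 + m
(26 + p(33, 25))*(-485) = (26 + (34 + 25))*(-485) = (26 + 59)*(-485) = 85*(-485) = -41225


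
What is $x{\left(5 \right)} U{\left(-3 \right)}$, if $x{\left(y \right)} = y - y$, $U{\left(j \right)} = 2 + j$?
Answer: $0$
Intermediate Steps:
$x{\left(y \right)} = 0$
$x{\left(5 \right)} U{\left(-3 \right)} = 0 \left(2 - 3\right) = 0 \left(-1\right) = 0$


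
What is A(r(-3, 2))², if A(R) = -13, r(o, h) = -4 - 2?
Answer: 169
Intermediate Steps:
r(o, h) = -6
A(r(-3, 2))² = (-13)² = 169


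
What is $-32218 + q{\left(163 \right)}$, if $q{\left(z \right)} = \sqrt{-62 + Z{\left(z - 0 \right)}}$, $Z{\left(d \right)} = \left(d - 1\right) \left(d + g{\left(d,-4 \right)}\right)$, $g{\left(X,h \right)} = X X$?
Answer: $-32218 + 7 \sqrt{88378} \approx -30137.0$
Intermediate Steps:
$g{\left(X,h \right)} = X^{2}$
$Z{\left(d \right)} = \left(-1 + d\right) \left(d + d^{2}\right)$ ($Z{\left(d \right)} = \left(d - 1\right) \left(d + d^{2}\right) = \left(-1 + d\right) \left(d + d^{2}\right)$)
$q{\left(z \right)} = \sqrt{-62 + z^{3} - z}$ ($q{\left(z \right)} = \sqrt{-62 - \left(0 + z - \left(z - 0\right)^{3}\right)} = \sqrt{-62 + \left(\left(z + 0\right)^{3} - \left(z + 0\right)\right)} = \sqrt{-62 + \left(z^{3} - z\right)} = \sqrt{-62 + z^{3} - z}$)
$-32218 + q{\left(163 \right)} = -32218 + \sqrt{-62 + 163^{3} - 163} = -32218 + \sqrt{-62 + 4330747 - 163} = -32218 + \sqrt{4330522} = -32218 + 7 \sqrt{88378}$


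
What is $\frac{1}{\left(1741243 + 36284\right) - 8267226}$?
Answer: $- \frac{1}{6489699} \approx -1.5409 \cdot 10^{-7}$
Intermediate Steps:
$\frac{1}{\left(1741243 + 36284\right) - 8267226} = \frac{1}{1777527 - 8267226} = \frac{1}{-6489699} = - \frac{1}{6489699}$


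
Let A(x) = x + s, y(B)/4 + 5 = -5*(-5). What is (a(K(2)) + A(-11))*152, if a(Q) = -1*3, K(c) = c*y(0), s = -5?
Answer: -2888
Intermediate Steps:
y(B) = 80 (y(B) = -20 + 4*(-5*(-5)) = -20 + 4*25 = -20 + 100 = 80)
K(c) = 80*c (K(c) = c*80 = 80*c)
a(Q) = -3
A(x) = -5 + x (A(x) = x - 5 = -5 + x)
(a(K(2)) + A(-11))*152 = (-3 + (-5 - 11))*152 = (-3 - 16)*152 = -19*152 = -2888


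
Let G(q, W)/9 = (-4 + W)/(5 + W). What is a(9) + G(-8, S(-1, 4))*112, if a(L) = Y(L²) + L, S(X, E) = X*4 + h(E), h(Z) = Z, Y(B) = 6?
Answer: -3957/5 ≈ -791.40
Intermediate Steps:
S(X, E) = E + 4*X (S(X, E) = X*4 + E = 4*X + E = E + 4*X)
G(q, W) = 9*(-4 + W)/(5 + W) (G(q, W) = 9*((-4 + W)/(5 + W)) = 9*(-4 + W)/(5 + W))
a(L) = 6 + L
a(9) + G(-8, S(-1, 4))*112 = (6 + 9) + (9*(-4 + (4 + 4*(-1)))/(5 + (4 + 4*(-1))))*112 = 15 + (9*(-4 + (4 - 4))/(5 + (4 - 4)))*112 = 15 + (9*(-4 + 0)/(5 + 0))*112 = 15 + (9*(-4)/5)*112 = 15 + (9*(⅕)*(-4))*112 = 15 - 36/5*112 = 15 - 4032/5 = -3957/5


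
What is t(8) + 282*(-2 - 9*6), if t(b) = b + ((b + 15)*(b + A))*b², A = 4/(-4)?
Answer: -5480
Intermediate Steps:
A = -1 (A = -¼*4 = -1)
t(b) = b + b²*(-1 + b)*(15 + b) (t(b) = b + ((b + 15)*(b - 1))*b² = b + ((15 + b)*(-1 + b))*b² = b + ((-1 + b)*(15 + b))*b² = b + b²*(-1 + b)*(15 + b))
t(8) + 282*(-2 - 9*6) = 8*(1 + 8³ - 15*8 + 14*8²) + 282*(-2 - 9*6) = 8*(1 + 512 - 120 + 14*64) + 282*(-2 - 54) = 8*(1 + 512 - 120 + 896) + 282*(-56) = 8*1289 - 15792 = 10312 - 15792 = -5480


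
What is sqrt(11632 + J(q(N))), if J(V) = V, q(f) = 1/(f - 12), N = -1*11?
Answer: sqrt(6153305)/23 ≈ 107.85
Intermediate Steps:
N = -11
q(f) = 1/(-12 + f)
sqrt(11632 + J(q(N))) = sqrt(11632 + 1/(-12 - 11)) = sqrt(11632 + 1/(-23)) = sqrt(11632 - 1/23) = sqrt(267535/23) = sqrt(6153305)/23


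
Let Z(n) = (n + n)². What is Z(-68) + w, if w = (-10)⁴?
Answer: 28496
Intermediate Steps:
Z(n) = 4*n² (Z(n) = (2*n)² = 4*n²)
w = 10000
Z(-68) + w = 4*(-68)² + 10000 = 4*4624 + 10000 = 18496 + 10000 = 28496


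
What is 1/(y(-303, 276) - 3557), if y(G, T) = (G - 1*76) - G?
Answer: -1/3633 ≈ -0.00027525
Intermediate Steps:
y(G, T) = -76 (y(G, T) = (G - 76) - G = (-76 + G) - G = -76)
1/(y(-303, 276) - 3557) = 1/(-76 - 3557) = 1/(-3633) = -1/3633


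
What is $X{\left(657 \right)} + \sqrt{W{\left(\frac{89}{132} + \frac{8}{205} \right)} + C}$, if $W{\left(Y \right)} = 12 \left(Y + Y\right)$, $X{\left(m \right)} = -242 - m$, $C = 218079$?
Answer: $-899 + \frac{\sqrt{1109024214485}}{2255} \approx -431.99$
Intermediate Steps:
$W{\left(Y \right)} = 24 Y$ ($W{\left(Y \right)} = 12 \cdot 2 Y = 24 Y$)
$X{\left(657 \right)} + \sqrt{W{\left(\frac{89}{132} + \frac{8}{205} \right)} + C} = \left(-242 - 657\right) + \sqrt{24 \left(\frac{89}{132} + \frac{8}{205}\right) + 218079} = \left(-242 - 657\right) + \sqrt{24 \left(89 \cdot \frac{1}{132} + 8 \cdot \frac{1}{205}\right) + 218079} = -899 + \sqrt{24 \left(\frac{89}{132} + \frac{8}{205}\right) + 218079} = -899 + \sqrt{24 \cdot \frac{19301}{27060} + 218079} = -899 + \sqrt{\frac{38602}{2255} + 218079} = -899 + \sqrt{\frac{491806747}{2255}} = -899 + \frac{\sqrt{1109024214485}}{2255}$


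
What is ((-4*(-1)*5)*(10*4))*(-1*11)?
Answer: -8800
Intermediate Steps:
((-4*(-1)*5)*(10*4))*(-1*11) = ((4*5)*40)*(-11) = (20*40)*(-11) = 800*(-11) = -8800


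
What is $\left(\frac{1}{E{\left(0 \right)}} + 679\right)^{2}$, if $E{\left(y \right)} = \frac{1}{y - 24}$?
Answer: $429025$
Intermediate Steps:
$E{\left(y \right)} = \frac{1}{-24 + y}$
$\left(\frac{1}{E{\left(0 \right)}} + 679\right)^{2} = \left(\frac{1}{\frac{1}{-24 + 0}} + 679\right)^{2} = \left(\frac{1}{\frac{1}{-24}} + 679\right)^{2} = \left(\frac{1}{- \frac{1}{24}} + 679\right)^{2} = \left(-24 + 679\right)^{2} = 655^{2} = 429025$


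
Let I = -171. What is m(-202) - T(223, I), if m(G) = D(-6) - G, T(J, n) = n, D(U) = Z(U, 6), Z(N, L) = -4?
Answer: 369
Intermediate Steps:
D(U) = -4
m(G) = -4 - G
m(-202) - T(223, I) = (-4 - 1*(-202)) - 1*(-171) = (-4 + 202) + 171 = 198 + 171 = 369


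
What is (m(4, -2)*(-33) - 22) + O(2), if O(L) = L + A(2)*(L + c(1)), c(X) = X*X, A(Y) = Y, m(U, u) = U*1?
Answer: -146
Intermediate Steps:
m(U, u) = U
c(X) = X²
O(L) = 2 + 3*L (O(L) = L + 2*(L + 1²) = L + 2*(L + 1) = L + 2*(1 + L) = L + (2 + 2*L) = 2 + 3*L)
(m(4, -2)*(-33) - 22) + O(2) = (4*(-33) - 22) + (2 + 3*2) = (-132 - 22) + (2 + 6) = -154 + 8 = -146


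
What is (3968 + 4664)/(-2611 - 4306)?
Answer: -8632/6917 ≈ -1.2479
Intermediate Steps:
(3968 + 4664)/(-2611 - 4306) = 8632/(-6917) = 8632*(-1/6917) = -8632/6917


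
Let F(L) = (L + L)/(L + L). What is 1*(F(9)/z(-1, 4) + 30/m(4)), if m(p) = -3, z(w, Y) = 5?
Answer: -49/5 ≈ -9.8000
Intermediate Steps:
F(L) = 1 (F(L) = (2*L)/((2*L)) = (2*L)*(1/(2*L)) = 1)
1*(F(9)/z(-1, 4) + 30/m(4)) = 1*(1/5 + 30/(-3)) = 1*(1*(⅕) + 30*(-⅓)) = 1*(⅕ - 10) = 1*(-49/5) = -49/5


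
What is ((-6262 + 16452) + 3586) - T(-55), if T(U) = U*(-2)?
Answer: 13666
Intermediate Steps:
T(U) = -2*U
((-6262 + 16452) + 3586) - T(-55) = ((-6262 + 16452) + 3586) - (-2)*(-55) = (10190 + 3586) - 1*110 = 13776 - 110 = 13666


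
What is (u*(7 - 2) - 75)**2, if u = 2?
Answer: 4225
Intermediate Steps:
(u*(7 - 2) - 75)**2 = (2*(7 - 2) - 75)**2 = (2*5 - 75)**2 = (10 - 75)**2 = (-65)**2 = 4225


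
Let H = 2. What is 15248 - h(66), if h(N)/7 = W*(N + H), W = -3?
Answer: 16676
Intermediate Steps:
h(N) = -42 - 21*N (h(N) = 7*(-3*(N + 2)) = 7*(-3*(2 + N)) = 7*(-6 - 3*N) = -42 - 21*N)
15248 - h(66) = 15248 - (-42 - 21*66) = 15248 - (-42 - 1386) = 15248 - 1*(-1428) = 15248 + 1428 = 16676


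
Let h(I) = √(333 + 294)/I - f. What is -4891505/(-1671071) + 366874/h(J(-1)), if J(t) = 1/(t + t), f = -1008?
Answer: 51911241359351/141143669873 + 183437*√627/253389 ≈ 385.92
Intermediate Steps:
J(t) = 1/(2*t)
h(I) = 1008 + √627/I (h(I) = √(333 + 294)/I - 1*(-1008) = √627/I + 1008 = 1008 + √627/I)
-4891505/(-1671071) + 366874/h(J(-1)) = -4891505/(-1671071) + 366874/(1008 + √627/(((½)/(-1)))) = -4891505*(-1/1671071) + 366874/(1008 + √627/(((½)*(-1)))) = 4891505/1671071 + 366874/(1008 + √627/(-½)) = 4891505/1671071 + 366874/(1008 + √627*(-2)) = 4891505/1671071 + 366874/(1008 - 2*√627)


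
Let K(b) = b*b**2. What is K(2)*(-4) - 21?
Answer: -53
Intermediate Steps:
K(b) = b**3
K(2)*(-4) - 21 = 2**3*(-4) - 21 = 8*(-4) - 21 = -32 - 21 = -53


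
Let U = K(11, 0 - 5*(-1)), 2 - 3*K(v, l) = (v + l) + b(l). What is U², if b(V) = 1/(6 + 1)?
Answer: 1089/49 ≈ 22.224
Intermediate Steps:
b(V) = ⅐ (b(V) = 1/7 = ⅐)
K(v, l) = 13/21 - l/3 - v/3 (K(v, l) = ⅔ - ((v + l) + ⅐)/3 = ⅔ - ((l + v) + ⅐)/3 = ⅔ - (⅐ + l + v)/3 = ⅔ + (-1/21 - l/3 - v/3) = 13/21 - l/3 - v/3)
U = -33/7 (U = 13/21 - (0 - 5*(-1))/3 - ⅓*11 = 13/21 - (0 + 5)/3 - 11/3 = 13/21 - ⅓*5 - 11/3 = 13/21 - 5/3 - 11/3 = -33/7 ≈ -4.7143)
U² = (-33/7)² = 1089/49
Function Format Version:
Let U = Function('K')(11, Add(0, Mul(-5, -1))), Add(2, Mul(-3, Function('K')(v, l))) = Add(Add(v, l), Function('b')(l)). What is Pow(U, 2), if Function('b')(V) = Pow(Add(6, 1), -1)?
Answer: Rational(1089, 49) ≈ 22.224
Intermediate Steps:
Function('b')(V) = Rational(1, 7) (Function('b')(V) = Pow(7, -1) = Rational(1, 7))
Function('K')(v, l) = Add(Rational(13, 21), Mul(Rational(-1, 3), l), Mul(Rational(-1, 3), v)) (Function('K')(v, l) = Add(Rational(2, 3), Mul(Rational(-1, 3), Add(Add(v, l), Rational(1, 7)))) = Add(Rational(2, 3), Mul(Rational(-1, 3), Add(Add(l, v), Rational(1, 7)))) = Add(Rational(2, 3), Mul(Rational(-1, 3), Add(Rational(1, 7), l, v))) = Add(Rational(2, 3), Add(Rational(-1, 21), Mul(Rational(-1, 3), l), Mul(Rational(-1, 3), v))) = Add(Rational(13, 21), Mul(Rational(-1, 3), l), Mul(Rational(-1, 3), v)))
U = Rational(-33, 7) (U = Add(Rational(13, 21), Mul(Rational(-1, 3), Add(0, Mul(-5, -1))), Mul(Rational(-1, 3), 11)) = Add(Rational(13, 21), Mul(Rational(-1, 3), Add(0, 5)), Rational(-11, 3)) = Add(Rational(13, 21), Mul(Rational(-1, 3), 5), Rational(-11, 3)) = Add(Rational(13, 21), Rational(-5, 3), Rational(-11, 3)) = Rational(-33, 7) ≈ -4.7143)
Pow(U, 2) = Pow(Rational(-33, 7), 2) = Rational(1089, 49)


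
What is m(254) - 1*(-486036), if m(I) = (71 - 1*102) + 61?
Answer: 486066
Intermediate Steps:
m(I) = 30 (m(I) = (71 - 102) + 61 = -31 + 61 = 30)
m(254) - 1*(-486036) = 30 - 1*(-486036) = 30 + 486036 = 486066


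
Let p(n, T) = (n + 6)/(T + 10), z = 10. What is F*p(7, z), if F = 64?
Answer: 208/5 ≈ 41.600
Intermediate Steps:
p(n, T) = (6 + n)/(10 + T)
F*p(7, z) = 64*((6 + 7)/(10 + 10)) = 64*(13/20) = 208/5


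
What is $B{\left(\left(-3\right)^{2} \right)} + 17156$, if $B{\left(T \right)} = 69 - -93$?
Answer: $17318$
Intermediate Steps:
$B{\left(T \right)} = 162$ ($B{\left(T \right)} = 69 + 93 = 162$)
$B{\left(\left(-3\right)^{2} \right)} + 17156 = 162 + 17156 = 17318$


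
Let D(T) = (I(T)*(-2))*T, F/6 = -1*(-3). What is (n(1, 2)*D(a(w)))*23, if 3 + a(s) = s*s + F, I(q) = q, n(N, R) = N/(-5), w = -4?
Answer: 44206/5 ≈ 8841.2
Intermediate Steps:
F = 18 (F = 6*(-1*(-3)) = 6*3 = 18)
n(N, R) = -N/5 (n(N, R) = N*(-⅕) = -N/5)
a(s) = 15 + s² (a(s) = -3 + (s*s + 18) = -3 + (s² + 18) = -3 + (18 + s²) = 15 + s²)
D(T) = -2*T² (D(T) = (T*(-2))*T = (-2*T)*T = -2*T²)
(n(1, 2)*D(a(w)))*23 = ((-⅕*1)*(-2*(15 + (-4)²)²))*23 = -(-2)*(15 + 16)²/5*23 = -(-2)*31²/5*23 = -(-2)*961/5*23 = -⅕*(-1922)*23 = (1922/5)*23 = 44206/5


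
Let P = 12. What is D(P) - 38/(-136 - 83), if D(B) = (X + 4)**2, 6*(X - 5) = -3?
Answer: 63443/876 ≈ 72.423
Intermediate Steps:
X = 9/2 (X = 5 + (1/6)*(-3) = 5 - 1/2 = 9/2 ≈ 4.5000)
D(B) = 289/4 (D(B) = (9/2 + 4)**2 = (17/2)**2 = 289/4)
D(P) - 38/(-136 - 83) = 289/4 - 38/(-136 - 83) = 289/4 - 38/(-219) = 289/4 - 1/219*(-38) = 289/4 + 38/219 = 63443/876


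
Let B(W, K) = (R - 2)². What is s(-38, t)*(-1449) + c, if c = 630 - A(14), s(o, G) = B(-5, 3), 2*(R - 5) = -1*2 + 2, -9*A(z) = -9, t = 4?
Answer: -12412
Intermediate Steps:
A(z) = 1 (A(z) = -⅑*(-9) = 1)
R = 5 (R = 5 + (-1*2 + 2)/2 = 5 + (-2 + 2)/2 = 5 + (½)*0 = 5 + 0 = 5)
B(W, K) = 9 (B(W, K) = (5 - 2)² = 3² = 9)
s(o, G) = 9
c = 629 (c = 630 - 1*1 = 630 - 1 = 629)
s(-38, t)*(-1449) + c = 9*(-1449) + 629 = -13041 + 629 = -12412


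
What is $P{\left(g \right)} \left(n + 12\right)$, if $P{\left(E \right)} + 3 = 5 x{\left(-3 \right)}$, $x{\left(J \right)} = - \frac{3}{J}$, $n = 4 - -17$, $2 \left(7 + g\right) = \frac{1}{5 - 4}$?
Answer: $66$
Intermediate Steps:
$g = - \frac{13}{2}$ ($g = -7 + \frac{1}{2 \left(5 - 4\right)} = -7 + \frac{1}{2 \cdot 1} = -7 + \frac{1}{2} \cdot 1 = -7 + \frac{1}{2} = - \frac{13}{2} \approx -6.5$)
$n = 21$ ($n = 4 + 17 = 21$)
$P{\left(E \right)} = 2$ ($P{\left(E \right)} = -3 + 5 \left(- \frac{3}{-3}\right) = -3 + 5 \left(\left(-3\right) \left(- \frac{1}{3}\right)\right) = -3 + 5 \cdot 1 = -3 + 5 = 2$)
$P{\left(g \right)} \left(n + 12\right) = 2 \left(21 + 12\right) = 2 \cdot 33 = 66$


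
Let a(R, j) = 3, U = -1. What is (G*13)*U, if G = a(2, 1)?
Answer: -39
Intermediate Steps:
G = 3
(G*13)*U = (3*13)*(-1) = 39*(-1) = -39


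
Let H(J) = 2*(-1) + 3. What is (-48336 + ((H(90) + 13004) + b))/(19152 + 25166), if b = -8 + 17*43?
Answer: -17304/22159 ≈ -0.78090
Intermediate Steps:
H(J) = 1 (H(J) = -2 + 3 = 1)
b = 723 (b = -8 + 731 = 723)
(-48336 + ((H(90) + 13004) + b))/(19152 + 25166) = (-48336 + ((1 + 13004) + 723))/(19152 + 25166) = (-48336 + (13005 + 723))/44318 = (-48336 + 13728)*(1/44318) = -34608*1/44318 = -17304/22159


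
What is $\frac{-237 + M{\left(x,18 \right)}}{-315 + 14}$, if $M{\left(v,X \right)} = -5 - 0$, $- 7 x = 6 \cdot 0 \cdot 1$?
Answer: $\frac{242}{301} \approx 0.80399$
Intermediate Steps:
$x = 0$ ($x = - \frac{6 \cdot 0 \cdot 1}{7} = - \frac{0 \cdot 1}{7} = \left(- \frac{1}{7}\right) 0 = 0$)
$M{\left(v,X \right)} = -5$ ($M{\left(v,X \right)} = -5 + 0 = -5$)
$\frac{-237 + M{\left(x,18 \right)}}{-315 + 14} = \frac{-237 - 5}{-315 + 14} = - \frac{242}{-301} = \left(-242\right) \left(- \frac{1}{301}\right) = \frac{242}{301}$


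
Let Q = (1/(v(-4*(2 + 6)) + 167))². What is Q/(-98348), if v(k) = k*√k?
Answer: -I/(-479839892*I + 4204573696*√2) ≈ 1.3484e-11 - 1.6709e-10*I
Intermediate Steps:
v(k) = k^(3/2)
Q = (167 - 128*I*√2)⁻² (Q = (1/((-4*(2 + 6))^(3/2) + 167))² = (1/((-4*8)^(3/2) + 167))² = (1/((-32)^(3/2) + 167))² = (1/(-128*I*√2 + 167))² = (1/(167 - 128*I*√2))² = (167 - 128*I*√2)⁻² ≈ -1.3261e-6 + 1.6433e-5*I)
Q/(-98348) = (I/(-4879*I + 42752*√2))/(-98348) = (I/(-4879*I + 42752*√2))*(-1/98348) = -I/(98348*(-4879*I + 42752*√2))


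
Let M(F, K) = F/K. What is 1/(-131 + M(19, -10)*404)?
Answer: -5/4493 ≈ -0.0011128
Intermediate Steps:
1/(-131 + M(19, -10)*404) = 1/(-131 + (19/(-10))*404) = 1/(-131 + (19*(-⅒))*404) = 1/(-131 - 19/10*404) = 1/(-131 - 3838/5) = 1/(-4493/5) = -5/4493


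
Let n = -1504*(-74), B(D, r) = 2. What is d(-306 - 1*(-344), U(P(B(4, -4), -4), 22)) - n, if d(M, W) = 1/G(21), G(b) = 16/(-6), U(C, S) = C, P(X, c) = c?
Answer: -890371/8 ≈ -1.1130e+5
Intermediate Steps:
G(b) = -8/3 (G(b) = 16*(-⅙) = -8/3)
n = 111296
d(M, W) = -3/8 (d(M, W) = 1/(-8/3) = -3/8)
d(-306 - 1*(-344), U(P(B(4, -4), -4), 22)) - n = -3/8 - 1*111296 = -3/8 - 111296 = -890371/8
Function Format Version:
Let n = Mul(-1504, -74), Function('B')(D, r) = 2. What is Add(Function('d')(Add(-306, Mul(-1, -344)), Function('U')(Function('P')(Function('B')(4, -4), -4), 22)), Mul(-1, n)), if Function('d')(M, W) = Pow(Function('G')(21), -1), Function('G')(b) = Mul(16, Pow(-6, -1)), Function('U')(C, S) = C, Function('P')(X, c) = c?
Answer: Rational(-890371, 8) ≈ -1.1130e+5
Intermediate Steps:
Function('G')(b) = Rational(-8, 3) (Function('G')(b) = Mul(16, Rational(-1, 6)) = Rational(-8, 3))
n = 111296
Function('d')(M, W) = Rational(-3, 8) (Function('d')(M, W) = Pow(Rational(-8, 3), -1) = Rational(-3, 8))
Add(Function('d')(Add(-306, Mul(-1, -344)), Function('U')(Function('P')(Function('B')(4, -4), -4), 22)), Mul(-1, n)) = Add(Rational(-3, 8), Mul(-1, 111296)) = Add(Rational(-3, 8), -111296) = Rational(-890371, 8)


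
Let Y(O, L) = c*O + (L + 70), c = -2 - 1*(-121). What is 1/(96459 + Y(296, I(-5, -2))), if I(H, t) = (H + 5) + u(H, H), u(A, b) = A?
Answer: 1/131748 ≈ 7.5902e-6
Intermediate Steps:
c = 119 (c = -2 + 121 = 119)
I(H, t) = 5 + 2*H (I(H, t) = (H + 5) + H = (5 + H) + H = 5 + 2*H)
Y(O, L) = 70 + L + 119*O (Y(O, L) = 119*O + (L + 70) = 119*O + (70 + L) = 70 + L + 119*O)
1/(96459 + Y(296, I(-5, -2))) = 1/(96459 + (70 + (5 + 2*(-5)) + 119*296)) = 1/(96459 + (70 + (5 - 10) + 35224)) = 1/(96459 + (70 - 5 + 35224)) = 1/(96459 + 35289) = 1/131748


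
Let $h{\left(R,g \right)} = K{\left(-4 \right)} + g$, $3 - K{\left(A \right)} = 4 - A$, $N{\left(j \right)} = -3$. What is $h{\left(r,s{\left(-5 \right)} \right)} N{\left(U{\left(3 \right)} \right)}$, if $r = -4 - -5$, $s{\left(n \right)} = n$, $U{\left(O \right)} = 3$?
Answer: $30$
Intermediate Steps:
$K{\left(A \right)} = -1 + A$ ($K{\left(A \right)} = 3 - \left(4 - A\right) = 3 + \left(-4 + A\right) = -1 + A$)
$r = 1$ ($r = -4 + 5 = 1$)
$h{\left(R,g \right)} = -5 + g$ ($h{\left(R,g \right)} = \left(-1 - 4\right) + g = -5 + g$)
$h{\left(r,s{\left(-5 \right)} \right)} N{\left(U{\left(3 \right)} \right)} = \left(-5 - 5\right) \left(-3\right) = \left(-10\right) \left(-3\right) = 30$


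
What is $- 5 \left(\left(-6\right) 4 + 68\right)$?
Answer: $-220$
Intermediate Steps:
$- 5 \left(\left(-6\right) 4 + 68\right) = - 5 \left(-24 + 68\right) = \left(-5\right) 44 = -220$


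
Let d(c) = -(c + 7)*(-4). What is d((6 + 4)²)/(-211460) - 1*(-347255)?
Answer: 18357635468/52865 ≈ 3.4726e+5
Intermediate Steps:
d(c) = 28 + 4*c (d(c) = -(7 + c)*(-4) = -(-28 - 4*c) = 28 + 4*c)
d((6 + 4)²)/(-211460) - 1*(-347255) = (28 + 4*(6 + 4)²)/(-211460) - 1*(-347255) = (28 + 4*10²)*(-1/211460) + 347255 = (28 + 4*100)*(-1/211460) + 347255 = (28 + 400)*(-1/211460) + 347255 = 428*(-1/211460) + 347255 = -107/52865 + 347255 = 18357635468/52865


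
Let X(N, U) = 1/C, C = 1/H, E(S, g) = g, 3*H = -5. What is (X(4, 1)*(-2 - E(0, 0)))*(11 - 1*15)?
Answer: -40/3 ≈ -13.333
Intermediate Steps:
H = -5/3 (H = (⅓)*(-5) = -5/3 ≈ -1.6667)
C = -⅗ (C = 1/(-5/3) = -⅗ ≈ -0.60000)
X(N, U) = -5/3 (X(N, U) = 1/(-⅗) = -5/3)
(X(4, 1)*(-2 - E(0, 0)))*(11 - 1*15) = (-5*(-2 - 1*0)/3)*(11 - 1*15) = (-5*(-2 + 0)/3)*(11 - 15) = -5/3*(-2)*(-4) = (10/3)*(-4) = -40/3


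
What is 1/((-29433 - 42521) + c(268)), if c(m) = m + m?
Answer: -1/71418 ≈ -1.4002e-5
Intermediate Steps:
c(m) = 2*m
1/((-29433 - 42521) + c(268)) = 1/((-29433 - 42521) + 2*268) = 1/(-71954 + 536) = 1/(-71418) = -1/71418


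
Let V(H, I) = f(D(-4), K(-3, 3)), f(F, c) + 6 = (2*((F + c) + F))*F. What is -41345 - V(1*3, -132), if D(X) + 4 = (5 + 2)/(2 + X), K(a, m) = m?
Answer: -41519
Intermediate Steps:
D(X) = -4 + 7/(2 + X) (D(X) = -4 + (5 + 2)/(2 + X) = -4 + 7/(2 + X))
f(F, c) = -6 + F*(2*c + 4*F) (f(F, c) = -6 + (2*((F + c) + F))*F = -6 + (2*(c + 2*F))*F = -6 + (2*c + 4*F)*F = -6 + F*(2*c + 4*F))
V(H, I) = 174 (V(H, I) = -6 + 4*((-1 - 4*(-4))/(2 - 4))² + 2*((-1 - 4*(-4))/(2 - 4))*3 = -6 + 4*((-1 + 16)/(-2))² + 2*((-1 + 16)/(-2))*3 = -6 + 4*(-½*15)² + 2*(-½*15)*3 = -6 + 4*(-15/2)² + 2*(-15/2)*3 = -6 + 4*(225/4) - 45 = -6 + 225 - 45 = 174)
-41345 - V(1*3, -132) = -41345 - 1*174 = -41345 - 174 = -41519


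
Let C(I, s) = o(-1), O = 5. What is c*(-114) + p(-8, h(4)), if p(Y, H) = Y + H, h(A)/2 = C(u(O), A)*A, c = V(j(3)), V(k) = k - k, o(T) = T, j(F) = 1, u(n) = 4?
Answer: -16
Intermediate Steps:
C(I, s) = -1
V(k) = 0
c = 0
h(A) = -2*A (h(A) = 2*(-A) = -2*A)
p(Y, H) = H + Y
c*(-114) + p(-8, h(4)) = 0*(-114) + (-2*4 - 8) = 0 + (-8 - 8) = 0 - 16 = -16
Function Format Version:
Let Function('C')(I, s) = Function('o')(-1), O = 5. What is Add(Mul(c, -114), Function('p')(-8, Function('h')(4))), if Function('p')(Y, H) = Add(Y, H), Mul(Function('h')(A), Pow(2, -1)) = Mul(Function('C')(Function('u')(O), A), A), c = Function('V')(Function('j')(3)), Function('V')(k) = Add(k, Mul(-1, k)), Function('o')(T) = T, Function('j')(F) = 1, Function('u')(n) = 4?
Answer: -16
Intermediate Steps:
Function('C')(I, s) = -1
Function('V')(k) = 0
c = 0
Function('h')(A) = Mul(-2, A) (Function('h')(A) = Mul(2, Mul(-1, A)) = Mul(-2, A))
Function('p')(Y, H) = Add(H, Y)
Add(Mul(c, -114), Function('p')(-8, Function('h')(4))) = Add(Mul(0, -114), Add(Mul(-2, 4), -8)) = Add(0, Add(-8, -8)) = Add(0, -16) = -16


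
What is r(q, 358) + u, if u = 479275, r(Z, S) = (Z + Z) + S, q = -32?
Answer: 479569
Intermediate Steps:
r(Z, S) = S + 2*Z (r(Z, S) = 2*Z + S = S + 2*Z)
r(q, 358) + u = (358 + 2*(-32)) + 479275 = (358 - 64) + 479275 = 294 + 479275 = 479569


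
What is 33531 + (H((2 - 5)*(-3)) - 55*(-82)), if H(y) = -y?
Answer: 38032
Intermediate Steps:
33531 + (H((2 - 5)*(-3)) - 55*(-82)) = 33531 + (-(2 - 5)*(-3) - 55*(-82)) = 33531 + (-(-3)*(-3) + 4510) = 33531 + (-1*9 + 4510) = 33531 + (-9 + 4510) = 33531 + 4501 = 38032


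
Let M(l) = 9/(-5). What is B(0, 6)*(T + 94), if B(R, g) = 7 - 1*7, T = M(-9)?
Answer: 0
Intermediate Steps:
M(l) = -9/5 (M(l) = 9*(-1/5) = -9/5)
T = -9/5 ≈ -1.8000
B(R, g) = 0 (B(R, g) = 7 - 7 = 0)
B(0, 6)*(T + 94) = 0*(-9/5 + 94) = 0*(461/5) = 0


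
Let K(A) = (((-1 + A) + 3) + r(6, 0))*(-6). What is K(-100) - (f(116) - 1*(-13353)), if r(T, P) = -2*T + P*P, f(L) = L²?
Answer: -26149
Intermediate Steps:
r(T, P) = P² - 2*T (r(T, P) = -2*T + P² = P² - 2*T)
K(A) = 60 - 6*A (K(A) = (((-1 + A) + 3) + (0² - 2*6))*(-6) = ((2 + A) + (0 - 12))*(-6) = ((2 + A) - 12)*(-6) = (-10 + A)*(-6) = 60 - 6*A)
K(-100) - (f(116) - 1*(-13353)) = (60 - 6*(-100)) - (116² - 1*(-13353)) = (60 + 600) - (13456 + 13353) = 660 - 1*26809 = 660 - 26809 = -26149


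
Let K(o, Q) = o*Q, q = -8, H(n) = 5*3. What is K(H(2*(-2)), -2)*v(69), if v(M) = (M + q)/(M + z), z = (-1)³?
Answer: -915/34 ≈ -26.912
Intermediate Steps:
H(n) = 15
z = -1
K(o, Q) = Q*o
v(M) = (-8 + M)/(-1 + M) (v(M) = (M - 8)/(M - 1) = (-8 + M)/(-1 + M))
K(H(2*(-2)), -2)*v(69) = (-2*15)*((-8 + 69)/(-1 + 69)) = -30*61/68 = -915/34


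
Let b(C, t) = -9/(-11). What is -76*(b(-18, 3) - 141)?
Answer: 117192/11 ≈ 10654.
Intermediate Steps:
b(C, t) = 9/11 (b(C, t) = -9*(-1/11) = 9/11)
-76*(b(-18, 3) - 141) = -76*(9/11 - 141) = -76*(-1542/11) = 117192/11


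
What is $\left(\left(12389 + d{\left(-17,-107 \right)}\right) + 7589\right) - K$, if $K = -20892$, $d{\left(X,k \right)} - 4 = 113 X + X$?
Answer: $38936$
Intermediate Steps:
$d{\left(X,k \right)} = 4 + 114 X$ ($d{\left(X,k \right)} = 4 + \left(113 X + X\right) = 4 + 114 X$)
$\left(\left(12389 + d{\left(-17,-107 \right)}\right) + 7589\right) - K = \left(\left(12389 + \left(4 + 114 \left(-17\right)\right)\right) + 7589\right) - -20892 = \left(\left(12389 + \left(4 - 1938\right)\right) + 7589\right) + 20892 = \left(\left(12389 - 1934\right) + 7589\right) + 20892 = \left(10455 + 7589\right) + 20892 = 18044 + 20892 = 38936$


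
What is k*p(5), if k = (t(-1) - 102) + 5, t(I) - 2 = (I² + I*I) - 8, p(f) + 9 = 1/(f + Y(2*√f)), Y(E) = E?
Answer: 808 + 202*√5/5 ≈ 898.34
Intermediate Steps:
p(f) = -9 + 1/(f + 2*√f)
t(I) = -6 + 2*I² (t(I) = 2 + ((I² + I*I) - 8) = 2 + ((I² + I²) - 8) = 2 + (2*I² - 8) = 2 + (-8 + 2*I²) = -6 + 2*I²)
k = -101 (k = ((-6 + 2*(-1)²) - 102) + 5 = ((-6 + 2*1) - 102) + 5 = ((-6 + 2) - 102) + 5 = (-4 - 102) + 5 = -106 + 5 = -101)
k*p(5) = -101*(1 - 18*√5 - 9*5)/(5 + 2*√5) = -101*(1 - 18*√5 - 45)/(5 + 2*√5) = -101*(-44 - 18*√5)/(5 + 2*√5)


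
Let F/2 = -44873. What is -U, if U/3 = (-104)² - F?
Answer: -301686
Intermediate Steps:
F = -89746 (F = 2*(-44873) = -89746)
U = 301686 (U = 3*((-104)² - 1*(-89746)) = 3*(10816 + 89746) = 3*100562 = 301686)
-U = -1*301686 = -301686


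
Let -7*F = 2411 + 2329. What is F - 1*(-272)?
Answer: -2836/7 ≈ -405.14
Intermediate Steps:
F = -4740/7 (F = -(2411 + 2329)/7 = -1/7*4740 = -4740/7 ≈ -677.14)
F - 1*(-272) = -4740/7 - 1*(-272) = -4740/7 + 272 = -2836/7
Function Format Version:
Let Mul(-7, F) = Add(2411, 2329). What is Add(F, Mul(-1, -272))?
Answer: Rational(-2836, 7) ≈ -405.14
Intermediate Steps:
F = Rational(-4740, 7) (F = Mul(Rational(-1, 7), Add(2411, 2329)) = Mul(Rational(-1, 7), 4740) = Rational(-4740, 7) ≈ -677.14)
Add(F, Mul(-1, -272)) = Add(Rational(-4740, 7), Mul(-1, -272)) = Add(Rational(-4740, 7), 272) = Rational(-2836, 7)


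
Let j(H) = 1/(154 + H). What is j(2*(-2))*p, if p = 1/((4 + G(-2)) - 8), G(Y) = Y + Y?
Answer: -1/1200 ≈ -0.00083333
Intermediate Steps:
G(Y) = 2*Y
p = -⅛ (p = 1/((4 + 2*(-2)) - 8) = 1/((4 - 4) - 8) = 1/(0 - 8) = 1/(-8) = -⅛ ≈ -0.12500)
j(2*(-2))*p = -⅛/(154 + 2*(-2)) = -⅛/(154 - 4) = -⅛/150 = (1/150)*(-⅛) = -1/1200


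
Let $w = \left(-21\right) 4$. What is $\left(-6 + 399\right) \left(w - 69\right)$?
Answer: $-60129$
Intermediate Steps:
$w = -84$
$\left(-6 + 399\right) \left(w - 69\right) = \left(-6 + 399\right) \left(-84 - 69\right) = 393 \left(-153\right) = -60129$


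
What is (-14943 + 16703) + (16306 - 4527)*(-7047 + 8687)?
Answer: 19319320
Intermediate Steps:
(-14943 + 16703) + (16306 - 4527)*(-7047 + 8687) = 1760 + 11779*1640 = 1760 + 19317560 = 19319320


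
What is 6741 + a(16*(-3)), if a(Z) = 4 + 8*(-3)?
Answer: 6721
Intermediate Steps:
a(Z) = -20 (a(Z) = 4 - 24 = -20)
6741 + a(16*(-3)) = 6741 - 20 = 6721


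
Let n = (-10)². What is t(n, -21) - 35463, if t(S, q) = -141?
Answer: -35604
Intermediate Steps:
n = 100
t(n, -21) - 35463 = -141 - 35463 = -35604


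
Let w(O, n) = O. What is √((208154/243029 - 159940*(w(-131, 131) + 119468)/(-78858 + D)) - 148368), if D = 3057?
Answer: 3*√3581442352100446144358/558237613 ≈ 321.61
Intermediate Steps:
√((208154/243029 - 159940*(w(-131, 131) + 119468)/(-78858 + D)) - 148368) = √((208154/243029 - 159940*(-131 + 119468)/(-78858 + 3057)) - 148368) = √((208154*(1/243029) - 159940/((-75801/119337))) - 148368) = √((208154/243029 - 159940/((-75801*1/119337))) - 148368) = √((208154/243029 - 159940/(-25267/39779)) - 148368) = √((208154/243029 - 159940*(-39779/25267)) - 148368) = √((208154/243029 + 578386660/2297) - 148368) = √(140565209722878/558237613 - 148368) = √(57740611557294/558237613) = 3*√3581442352100446144358/558237613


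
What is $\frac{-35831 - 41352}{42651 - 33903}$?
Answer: $- \frac{77183}{8748} \approx -8.8229$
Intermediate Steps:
$\frac{-35831 - 41352}{42651 - 33903} = - \frac{77183}{8748}$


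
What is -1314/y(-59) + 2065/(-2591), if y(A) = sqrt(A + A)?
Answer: -2065/2591 + 657*I*sqrt(118)/59 ≈ -0.79699 + 120.96*I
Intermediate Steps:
y(A) = sqrt(2)*sqrt(A) (y(A) = sqrt(2*A) = sqrt(2)*sqrt(A))
-1314/y(-59) + 2065/(-2591) = -1314*(-I*sqrt(118)/118) + 2065/(-2591) = -1314*(-I*sqrt(118)/118) + 2065*(-1/2591) = -1314*(-I*sqrt(118)/118) - 2065/2591 = -(-657)*I*sqrt(118)/59 - 2065/2591 = 657*I*sqrt(118)/59 - 2065/2591 = -2065/2591 + 657*I*sqrt(118)/59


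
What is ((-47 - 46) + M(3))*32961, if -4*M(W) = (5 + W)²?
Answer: -3592749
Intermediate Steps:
M(W) = -(5 + W)²/4
((-47 - 46) + M(3))*32961 = ((-47 - 46) - (5 + 3)²/4)*32961 = (-93 - ¼*8²)*32961 = (-93 - ¼*64)*32961 = (-93 - 16)*32961 = -109*32961 = -3592749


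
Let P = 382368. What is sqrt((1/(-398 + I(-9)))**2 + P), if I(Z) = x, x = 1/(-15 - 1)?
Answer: 4*sqrt(969402319594)/6369 ≈ 618.36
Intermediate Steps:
x = -1/16 (x = 1/(-16) = -1/16 ≈ -0.062500)
I(Z) = -1/16
sqrt((1/(-398 + I(-9)))**2 + P) = sqrt((1/(-398 - 1/16))**2 + 382368) = sqrt((1/(-6369/16))**2 + 382368) = sqrt((-16/6369)**2 + 382368) = sqrt(256/40564161 + 382368) = sqrt(15510437113504/40564161) = 4*sqrt(969402319594)/6369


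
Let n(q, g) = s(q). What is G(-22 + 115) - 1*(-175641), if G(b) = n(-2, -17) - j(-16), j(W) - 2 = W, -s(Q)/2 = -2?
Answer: 175659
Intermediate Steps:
s(Q) = 4 (s(Q) = -2*(-2) = 4)
n(q, g) = 4
j(W) = 2 + W
G(b) = 18 (G(b) = 4 - (2 - 16) = 4 - 1*(-14) = 4 + 14 = 18)
G(-22 + 115) - 1*(-175641) = 18 - 1*(-175641) = 18 + 175641 = 175659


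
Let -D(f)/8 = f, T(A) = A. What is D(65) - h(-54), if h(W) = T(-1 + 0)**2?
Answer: -521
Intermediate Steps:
D(f) = -8*f
h(W) = 1 (h(W) = (-1 + 0)**2 = (-1)**2 = 1)
D(65) - h(-54) = -8*65 - 1*1 = -520 - 1 = -521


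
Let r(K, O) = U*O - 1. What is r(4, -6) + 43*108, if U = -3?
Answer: 4661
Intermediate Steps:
r(K, O) = -1 - 3*O (r(K, O) = -3*O - 1 = -1 - 3*O)
r(4, -6) + 43*108 = (-1 - 3*(-6)) + 43*108 = (-1 + 18) + 4644 = 17 + 4644 = 4661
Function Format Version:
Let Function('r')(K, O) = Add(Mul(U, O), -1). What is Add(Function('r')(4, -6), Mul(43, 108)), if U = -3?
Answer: 4661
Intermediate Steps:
Function('r')(K, O) = Add(-1, Mul(-3, O)) (Function('r')(K, O) = Add(Mul(-3, O), -1) = Add(-1, Mul(-3, O)))
Add(Function('r')(4, -6), Mul(43, 108)) = Add(Add(-1, Mul(-3, -6)), Mul(43, 108)) = Add(Add(-1, 18), 4644) = Add(17, 4644) = 4661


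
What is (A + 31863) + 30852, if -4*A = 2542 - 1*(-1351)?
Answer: 246967/4 ≈ 61742.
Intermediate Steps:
A = -3893/4 (A = -(2542 - 1*(-1351))/4 = -(2542 + 1351)/4 = -1/4*3893 = -3893/4 ≈ -973.25)
(A + 31863) + 30852 = (-3893/4 + 31863) + 30852 = 123559/4 + 30852 = 246967/4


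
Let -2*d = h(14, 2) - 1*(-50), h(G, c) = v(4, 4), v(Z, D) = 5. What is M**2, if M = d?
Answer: 3025/4 ≈ 756.25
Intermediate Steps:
h(G, c) = 5
d = -55/2 (d = -(5 - 1*(-50))/2 = -(5 + 50)/2 = -1/2*55 = -55/2 ≈ -27.500)
M = -55/2 ≈ -27.500
M**2 = (-55/2)**2 = 3025/4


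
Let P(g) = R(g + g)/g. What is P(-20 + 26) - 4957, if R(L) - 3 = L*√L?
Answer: -9913/2 + 4*√3 ≈ -4949.6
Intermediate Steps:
R(L) = 3 + L^(3/2) (R(L) = 3 + L*√L = 3 + L^(3/2))
P(g) = (3 + 2*√2*g^(3/2))/g (P(g) = (3 + (g + g)^(3/2))/g = (3 + (2*g)^(3/2))/g = (3 + 2*√2*g^(3/2))/g)
P(-20 + 26) - 4957 = (3 + 2*√2*(-20 + 26)^(3/2))/(-20 + 26) - 4957 = (3 + 2*√2*6^(3/2))/6 - 4957 = (3 + 2*√2*(6*√6))/6 - 4957 = (3 + 24*√3)/6 - 4957 = (½ + 4*√3) - 4957 = -9913/2 + 4*√3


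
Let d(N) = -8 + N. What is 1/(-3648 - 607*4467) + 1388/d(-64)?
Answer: -2198486171/114042510 ≈ -19.278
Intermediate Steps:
1/(-3648 - 607*4467) + 1388/d(-64) = 1/(-3648 - 607*4467) + 1388/(-8 - 64) = (1/4467)/(-4255) + 1388/(-72) = -1/4255*1/4467 + 1388*(-1/72) = -1/19007085 - 347/18 = -2198486171/114042510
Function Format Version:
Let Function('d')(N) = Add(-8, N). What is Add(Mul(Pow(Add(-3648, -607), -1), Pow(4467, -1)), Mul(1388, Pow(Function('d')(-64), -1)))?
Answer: Rational(-2198486171, 114042510) ≈ -19.278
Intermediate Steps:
Add(Mul(Pow(Add(-3648, -607), -1), Pow(4467, -1)), Mul(1388, Pow(Function('d')(-64), -1))) = Add(Mul(Pow(Add(-3648, -607), -1), Pow(4467, -1)), Mul(1388, Pow(Add(-8, -64), -1))) = Add(Mul(Pow(-4255, -1), Rational(1, 4467)), Mul(1388, Pow(-72, -1))) = Add(Mul(Rational(-1, 4255), Rational(1, 4467)), Mul(1388, Rational(-1, 72))) = Add(Rational(-1, 19007085), Rational(-347, 18)) = Rational(-2198486171, 114042510)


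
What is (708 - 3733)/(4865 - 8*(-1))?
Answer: -275/443 ≈ -0.62077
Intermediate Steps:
(708 - 3733)/(4865 - 8*(-1)) = -3025/(4865 + 8) = -3025/4873 = -3025*1/4873 = -275/443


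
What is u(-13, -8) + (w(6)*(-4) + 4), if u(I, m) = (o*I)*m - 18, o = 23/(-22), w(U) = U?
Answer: -1614/11 ≈ -146.73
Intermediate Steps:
o = -23/22 (o = 23*(-1/22) = -23/22 ≈ -1.0455)
u(I, m) = -18 - 23*I*m/22 (u(I, m) = (-23*I/22)*m - 18 = -23*I*m/22 - 18 = -18 - 23*I*m/22)
u(-13, -8) + (w(6)*(-4) + 4) = (-18 - 23/22*(-13)*(-8)) + (6*(-4) + 4) = (-18 - 1196/11) + (-24 + 4) = -1394/11 - 20 = -1614/11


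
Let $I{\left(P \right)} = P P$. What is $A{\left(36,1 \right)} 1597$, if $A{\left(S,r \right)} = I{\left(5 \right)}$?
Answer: $39925$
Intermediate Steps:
$I{\left(P \right)} = P^{2}$
$A{\left(S,r \right)} = 25$ ($A{\left(S,r \right)} = 5^{2} = 25$)
$A{\left(36,1 \right)} 1597 = 25 \cdot 1597 = 39925$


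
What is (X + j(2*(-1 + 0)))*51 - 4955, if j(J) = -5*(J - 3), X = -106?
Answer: -9086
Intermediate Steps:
j(J) = 15 - 5*J (j(J) = -5*(-3 + J) = 15 - 5*J)
(X + j(2*(-1 + 0)))*51 - 4955 = (-106 + (15 - 10*(-1 + 0)))*51 - 4955 = (-106 + (15 - 10*(-1)))*51 - 4955 = (-106 + (15 - 5*(-2)))*51 - 4955 = (-106 + (15 + 10))*51 - 4955 = (-106 + 25)*51 - 4955 = -81*51 - 4955 = -4131 - 4955 = -9086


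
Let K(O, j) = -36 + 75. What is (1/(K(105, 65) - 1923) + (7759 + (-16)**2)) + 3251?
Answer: 21225143/1884 ≈ 11266.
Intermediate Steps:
K(O, j) = 39
(1/(K(105, 65) - 1923) + (7759 + (-16)**2)) + 3251 = (1/(39 - 1923) + (7759 + (-16)**2)) + 3251 = (1/(-1884) + (7759 + 256)) + 3251 = (-1/1884 + 8015) + 3251 = 15100259/1884 + 3251 = 21225143/1884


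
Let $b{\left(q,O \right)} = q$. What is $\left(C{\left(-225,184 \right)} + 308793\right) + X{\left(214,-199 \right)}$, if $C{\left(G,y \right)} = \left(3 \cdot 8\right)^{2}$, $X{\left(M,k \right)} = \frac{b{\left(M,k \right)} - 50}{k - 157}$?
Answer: $\frac{27533800}{89} \approx 3.0937 \cdot 10^{5}$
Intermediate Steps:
$X{\left(M,k \right)} = \frac{-50 + M}{-157 + k}$ ($X{\left(M,k \right)} = \frac{M - 50}{k - 157} = \frac{-50 + M}{-157 + k}$)
$C{\left(G,y \right)} = 576$ ($C{\left(G,y \right)} = 24^{2} = 576$)
$\left(C{\left(-225,184 \right)} + 308793\right) + X{\left(214,-199 \right)} = \left(576 + 308793\right) + \frac{-50 + 214}{-157 - 199} = 309369 + \frac{1}{-356} \cdot 164 = 309369 - \frac{41}{89} = \frac{27533800}{89}$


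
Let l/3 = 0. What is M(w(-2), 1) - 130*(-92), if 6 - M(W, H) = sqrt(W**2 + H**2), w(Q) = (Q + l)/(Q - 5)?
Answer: 11966 - sqrt(53)/7 ≈ 11965.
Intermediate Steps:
l = 0 (l = 3*0 = 0)
w(Q) = Q/(-5 + Q) (w(Q) = (Q + 0)/(Q - 5) = Q/(-5 + Q))
M(W, H) = 6 - sqrt(H**2 + W**2) (M(W, H) = 6 - sqrt(W**2 + H**2) = 6 - sqrt(H**2 + W**2))
M(w(-2), 1) - 130*(-92) = (6 - sqrt(1**2 + (-2/(-5 - 2))**2)) - 130*(-92) = (6 - sqrt(1 + (-2/(-7))**2)) + 11960 = (6 - sqrt(1 + (-2*(-1/7))**2)) + 11960 = (6 - sqrt(1 + (2/7)**2)) + 11960 = (6 - sqrt(1 + 4/49)) + 11960 = (6 - sqrt(53/49)) + 11960 = (6 - sqrt(53)/7) + 11960 = 11966 - sqrt(53)/7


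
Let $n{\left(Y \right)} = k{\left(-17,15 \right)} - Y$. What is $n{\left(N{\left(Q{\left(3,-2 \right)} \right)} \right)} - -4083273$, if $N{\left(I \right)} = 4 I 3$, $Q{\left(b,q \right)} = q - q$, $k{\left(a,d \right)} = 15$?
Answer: $4083288$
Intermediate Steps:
$Q{\left(b,q \right)} = 0$
$N{\left(I \right)} = 12 I$
$n{\left(Y \right)} = 15 - Y$
$n{\left(N{\left(Q{\left(3,-2 \right)} \right)} \right)} - -4083273 = \left(15 - 12 \cdot 0\right) - -4083273 = \left(15 - 0\right) + 4083273 = \left(15 + 0\right) + 4083273 = 15 + 4083273 = 4083288$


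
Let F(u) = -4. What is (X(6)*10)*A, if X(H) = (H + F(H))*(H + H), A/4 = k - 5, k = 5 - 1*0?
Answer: 0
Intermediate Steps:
k = 5 (k = 5 + 0 = 5)
A = 0 (A = 4*(5 - 5) = 4*0 = 0)
X(H) = 2*H*(-4 + H) (X(H) = (H - 4)*(H + H) = (-4 + H)*(2*H) = 2*H*(-4 + H))
(X(6)*10)*A = ((2*6*(-4 + 6))*10)*0 = ((2*6*2)*10)*0 = (24*10)*0 = 240*0 = 0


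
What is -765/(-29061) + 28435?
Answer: 91816700/3229 ≈ 28435.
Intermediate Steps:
-765/(-29061) + 28435 = -765*(-1/29061) + 28435 = 85/3229 + 28435 = 91816700/3229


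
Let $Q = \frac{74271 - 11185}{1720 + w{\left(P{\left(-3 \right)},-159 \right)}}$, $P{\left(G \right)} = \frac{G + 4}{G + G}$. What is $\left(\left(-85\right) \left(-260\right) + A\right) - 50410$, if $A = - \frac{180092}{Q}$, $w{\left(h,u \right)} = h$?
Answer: $- \frac{3143539327}{94629} \approx -33220.0$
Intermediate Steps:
$P{\left(G \right)} = \frac{4 + G}{2 G}$
$Q = \frac{378516}{10319}$ ($Q = \frac{74271 - 11185}{1720 + \frac{4 - 3}{2 \left(-3\right)}} = \frac{63086}{1720 + \frac{1}{2} \left(- \frac{1}{3}\right) 1} = \frac{63086}{1720 - \frac{1}{6}} = \frac{63086}{\frac{10319}{6}} = 63086 \cdot \frac{6}{10319} = \frac{378516}{10319} \approx 36.681$)
$A = - \frac{464592337}{94629}$ ($A = - \frac{180092}{\frac{378516}{10319}} = \left(-180092\right) \frac{10319}{378516} = - \frac{464592337}{94629} \approx -4909.6$)
$\left(\left(-85\right) \left(-260\right) + A\right) - 50410 = \left(\left(-85\right) \left(-260\right) - \frac{464592337}{94629}\right) - 50410 = \left(22100 - \frac{464592337}{94629}\right) - 50410 = \frac{1626708563}{94629} - 50410 = - \frac{3143539327}{94629}$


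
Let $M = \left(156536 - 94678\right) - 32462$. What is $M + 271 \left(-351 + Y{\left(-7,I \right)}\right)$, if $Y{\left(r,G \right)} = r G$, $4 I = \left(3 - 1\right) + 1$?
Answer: $- \frac{268591}{4} \approx -67148.0$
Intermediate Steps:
$M = 29396$ ($M = 61858 - 32462 = 29396$)
$I = \frac{3}{4}$ ($I = \frac{\left(3 - 1\right) + 1}{4} = \frac{2 + 1}{4} = \frac{1}{4} \cdot 3 = \frac{3}{4} \approx 0.75$)
$Y{\left(r,G \right)} = G r$
$M + 271 \left(-351 + Y{\left(-7,I \right)}\right) = 29396 + 271 \left(-351 + \frac{3}{4} \left(-7\right)\right) = 29396 + 271 \left(-351 - \frac{21}{4}\right) = 29396 + 271 \left(- \frac{1425}{4}\right) = 29396 - \frac{386175}{4} = - \frac{268591}{4}$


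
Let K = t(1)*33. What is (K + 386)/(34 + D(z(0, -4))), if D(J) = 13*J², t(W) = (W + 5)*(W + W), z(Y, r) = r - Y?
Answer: 391/121 ≈ 3.2314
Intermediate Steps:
t(W) = 2*W*(5 + W) (t(W) = (5 + W)*(2*W) = 2*W*(5 + W))
K = 396 (K = (2*1*(5 + 1))*33 = (2*1*6)*33 = 12*33 = 396)
(K + 386)/(34 + D(z(0, -4))) = (396 + 386)/(34 + 13*(-4 - 1*0)²) = 782/(34 + 13*(-4 + 0)²) = 782/(34 + 13*(-4)²) = 782/(34 + 13*16) = 782/(34 + 208) = 782/242 = 782*(1/242) = 391/121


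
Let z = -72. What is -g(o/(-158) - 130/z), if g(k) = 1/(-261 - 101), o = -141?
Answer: 1/362 ≈ 0.0027624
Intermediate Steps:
g(k) = -1/362 (g(k) = 1/(-362) = -1/362)
-g(o/(-158) - 130/z) = -1*(-1/362) = 1/362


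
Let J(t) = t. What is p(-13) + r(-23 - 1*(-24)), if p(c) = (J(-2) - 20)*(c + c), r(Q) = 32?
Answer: 604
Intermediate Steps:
p(c) = -44*c (p(c) = (-2 - 20)*(c + c) = -44*c)
p(-13) + r(-23 - 1*(-24)) = -44*(-13) + 32 = 572 + 32 = 604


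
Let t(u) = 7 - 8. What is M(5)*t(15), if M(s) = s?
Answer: -5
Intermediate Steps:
t(u) = -1
M(5)*t(15) = 5*(-1) = -5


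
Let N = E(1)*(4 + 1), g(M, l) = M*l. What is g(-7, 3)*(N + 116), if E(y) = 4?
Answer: -2856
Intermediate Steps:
N = 20 (N = 4*(4 + 1) = 4*5 = 20)
g(-7, 3)*(N + 116) = (-7*3)*(20 + 116) = -21*136 = -2856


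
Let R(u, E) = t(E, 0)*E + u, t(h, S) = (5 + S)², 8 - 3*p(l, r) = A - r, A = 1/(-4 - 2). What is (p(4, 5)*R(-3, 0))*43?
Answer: -3397/6 ≈ -566.17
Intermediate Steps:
A = -⅙ (A = 1/(-6) = -⅙ ≈ -0.16667)
p(l, r) = 49/18 + r/3 (p(l, r) = 8/3 - (-⅙ - r)/3 = 8/3 + (1/18 + r/3) = 49/18 + r/3)
R(u, E) = u + 25*E (R(u, E) = (5 + 0)²*E + u = 5²*E + u = 25*E + u = u + 25*E)
(p(4, 5)*R(-3, 0))*43 = ((49/18 + (⅓)*5)*(-3 + 25*0))*43 = ((49/18 + 5/3)*(-3 + 0))*43 = ((79/18)*(-3))*43 = -79/6*43 = -3397/6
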